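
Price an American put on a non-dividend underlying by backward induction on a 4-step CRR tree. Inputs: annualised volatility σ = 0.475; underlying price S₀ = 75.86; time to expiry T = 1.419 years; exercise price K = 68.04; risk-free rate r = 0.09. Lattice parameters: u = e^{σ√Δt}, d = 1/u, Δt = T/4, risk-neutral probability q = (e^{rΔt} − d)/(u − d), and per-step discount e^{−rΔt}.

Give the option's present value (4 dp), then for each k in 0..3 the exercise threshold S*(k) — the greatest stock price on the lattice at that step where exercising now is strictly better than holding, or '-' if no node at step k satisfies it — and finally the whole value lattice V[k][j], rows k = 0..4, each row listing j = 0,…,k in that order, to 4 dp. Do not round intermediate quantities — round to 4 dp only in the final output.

price = 9.0748
boundary = - - 43.0801 32.4645
tree:
9.0748
15.3290 3.0742
24.9599 6.1787 0.0000
35.5755 12.4186 0.0000 0.0000
43.5753 24.9599 0.0000 0.0000 0.0000

Δt=0.35475, u=1.32699, d=0.75358, q=0.48632, disc=e^(-rΔt)=0.96858
k=4 terminal: V=max(K-S,0) → 43.5753 24.9599 0.0000 0.0000 0.0000
k=3: j=0 S=32.4645 intr=35.5755 cont=33.4375 V=35.5755[EX]; j=1 S=57.1669 intr=10.8731 cont=12.4186 V=12.4186[hold]; j=2 S=100.6656 intr=0.0000 cont=0.0000 V=0.0000[hold]; j=3 S=177.2626 intr=0.0000 cont=0.0000 V=0.0000[hold]  S*(3)=32.4645
k=2: j=0 S=43.0801 intr=24.9599 cont=23.5498 V=24.9599[EX]; j=1 S=75.8600 intr=0.0000 cont=6.1787 V=6.1787[hold]; j=2 S=133.5823 intr=0.0000 cont=0.0000 V=0.0000[hold]  S*(2)=43.0801
k=1: j=0 S=57.1669 intr=10.8731 cont=15.3290 V=15.3290[hold]; j=1 S=100.6656 intr=0.0000 cont=3.0742 V=3.0742[hold]  S*(1)=-
k=0: j=0 S=75.8600 intr=0.0000 cont=9.0748 V=9.0748[hold]  S*(0)=-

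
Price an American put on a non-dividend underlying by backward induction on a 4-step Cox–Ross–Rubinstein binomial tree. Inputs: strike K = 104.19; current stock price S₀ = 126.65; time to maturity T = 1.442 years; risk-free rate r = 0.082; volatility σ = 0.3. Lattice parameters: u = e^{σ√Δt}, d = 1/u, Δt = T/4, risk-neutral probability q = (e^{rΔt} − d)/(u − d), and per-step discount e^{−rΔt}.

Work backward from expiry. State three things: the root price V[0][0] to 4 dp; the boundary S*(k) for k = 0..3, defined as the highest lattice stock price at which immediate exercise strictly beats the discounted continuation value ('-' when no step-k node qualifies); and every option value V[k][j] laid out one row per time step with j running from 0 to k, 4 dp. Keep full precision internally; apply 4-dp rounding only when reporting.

Δt=0.36050, u=1.19737, d=0.83517, q=0.53792, disc=e^(-rΔt)=0.97087
k=4 terminal: V=max(K-S,0) → 42.5736 15.8514 0.0000 0.0000 0.0000
k=3: j=0 S=73.7774 intr=30.4126 cont=27.3777 V=30.4126[EX]; j=1 S=105.7738 intr=0.0000 cont=7.1112 V=7.1112[hold]; j=2 S=151.6465 intr=0.0000 cont=0.0000 V=0.0000[hold]; j=3 S=217.4138 intr=0.0000 cont=0.0000 V=0.0000[hold]  S*(3)=73.7774
k=2: j=0 S=88.3386 intr=15.8514 cont=17.3575 V=17.3575[hold]; j=1 S=126.6500 intr=0.0000 cont=3.1902 V=3.1902[hold]; j=2 S=181.5765 intr=0.0000 cont=0.0000 V=0.0000[hold]  S*(2)=-
k=1: j=0 S=105.7738 intr=0.0000 cont=9.4530 V=9.4530[hold]; j=1 S=151.6465 intr=0.0000 cont=1.4312 V=1.4312[hold]  S*(1)=-
k=0: j=0 S=126.6500 intr=0.0000 cont=4.9882 V=4.9882[hold]  S*(0)=-

price = 4.9882
boundary = - - - 73.7774
tree:
4.9882
9.4530 1.4312
17.3575 3.1902 0.0000
30.4126 7.1112 0.0000 0.0000
42.5736 15.8514 0.0000 0.0000 0.0000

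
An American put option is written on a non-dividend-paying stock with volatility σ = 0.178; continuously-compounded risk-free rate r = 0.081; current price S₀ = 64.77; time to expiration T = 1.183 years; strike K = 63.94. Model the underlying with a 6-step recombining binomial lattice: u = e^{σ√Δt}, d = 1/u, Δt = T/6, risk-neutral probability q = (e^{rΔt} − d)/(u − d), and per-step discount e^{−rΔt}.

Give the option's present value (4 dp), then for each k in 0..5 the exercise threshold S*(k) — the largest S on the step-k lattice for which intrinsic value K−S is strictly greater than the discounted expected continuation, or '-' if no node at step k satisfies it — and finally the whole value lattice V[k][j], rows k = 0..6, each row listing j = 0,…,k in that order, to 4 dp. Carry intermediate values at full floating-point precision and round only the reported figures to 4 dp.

price = 2.6188
boundary = - - 55.2996 51.0971 55.2996 59.8478
tree:
2.6188
4.8465 1.0912
8.6404 2.2557 0.2849
12.8429 4.5188 0.6926 0.0000
16.7260 8.6404 1.6835 0.0000 0.0000
20.3141 12.8429 4.0922 0.0000 0.0000 0.0000
23.6294 16.7260 8.6404 0.0000 0.0000 0.0000 0.0000

params: Δt=0.19717 u=1.08225 d=0.92400 q=0.58199 e^(-rΔt)=0.98416
t_6 payoffs: 23.6294 16.7260 8.6404 0.0000 0.0000 0.0000 0.0000
t_5: node(5,0) S=43.6259 payoff=20.3141 vs cont=19.3010 → 20.3141 [stop]  node(5,1) S=51.0971 payoff=12.8429 vs cont=11.8298 → 12.8429 [stop]  node(5,2) S=59.8478 payoff=4.0922 vs cont=3.5546 → 4.0922 [stop]  node(5,3) S=70.0970 payoff=0.0000 vs cont=0.0000 → 0.0000 [wait]  node(5,4) S=82.1016 payoff=0.0000 vs cont=0.0000 → 0.0000 [wait]  node(5,5) S=96.1619 payoff=0.0000 vs cont=0.0000 → 0.0000 [wait]  ⇒ S*(5)=59.8478
t_4: node(4,0) S=47.2140 payoff=16.7260 vs cont=15.7130 → 16.7260 [stop]  node(4,1) S=55.2996 payoff=8.6404 vs cont=7.6273 → 8.6404 [stop]  node(4,2) S=64.7700 payoff=0.0000 vs cont=1.6835 → 1.6835 [wait]  node(4,3) S=75.8622 payoff=0.0000 vs cont=0.0000 → 0.0000 [wait]  node(4,4) S=88.8540 payoff=0.0000 vs cont=0.0000 → 0.0000 [wait]  ⇒ S*(4)=55.2996
t_3: node(3,0) S=51.0971 payoff=12.8429 vs cont=11.8298 → 12.8429 [stop]  node(3,1) S=59.8478 payoff=4.0922 vs cont=4.5188 → 4.5188 [wait]  node(3,2) S=70.0970 payoff=0.0000 vs cont=0.6926 → 0.6926 [wait]  node(3,3) S=82.1016 payoff=0.0000 vs cont=0.0000 → 0.0000 [wait]  ⇒ S*(3)=51.0971
t_2: node(2,0) S=55.2996 payoff=8.6404 vs cont=7.8717 → 8.6404 [stop]  node(2,1) S=64.7700 payoff=0.0000 vs cont=2.2557 → 2.2557 [wait]  node(2,2) S=75.8622 payoff=0.0000 vs cont=0.2849 → 0.2849 [wait]  ⇒ S*(2)=55.2996
t_1: node(1,0) S=59.8478 payoff=4.0922 vs cont=4.8465 → 4.8465 [wait]  node(1,1) S=70.0970 payoff=0.0000 vs cont=1.0912 → 1.0912 [wait]  ⇒ S*(1)=-
t_0: node(0,0) S=64.7700 payoff=0.0000 vs cont=2.6188 → 2.6188 [wait]  ⇒ S*(0)=-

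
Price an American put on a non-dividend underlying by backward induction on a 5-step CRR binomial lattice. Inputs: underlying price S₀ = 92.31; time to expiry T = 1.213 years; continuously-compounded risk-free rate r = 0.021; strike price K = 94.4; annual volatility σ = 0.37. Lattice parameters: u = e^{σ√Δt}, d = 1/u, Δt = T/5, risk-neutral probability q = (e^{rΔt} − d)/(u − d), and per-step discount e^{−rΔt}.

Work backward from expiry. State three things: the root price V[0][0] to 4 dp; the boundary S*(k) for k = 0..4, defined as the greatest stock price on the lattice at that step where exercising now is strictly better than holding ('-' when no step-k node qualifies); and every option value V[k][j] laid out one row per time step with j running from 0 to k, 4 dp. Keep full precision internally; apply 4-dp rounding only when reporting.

Δt=0.24260, u=1.19990, d=0.83340, q=0.46850, disc=e^(-rΔt)=0.99492
k=5 terminal: V=max(K-S,0) → 57.2878 40.9670 17.4688 0.0000 0.0000 0.0000
k=4: j=0 S=44.5311 intr=49.8689 cont=49.3892 V=49.8689[EX]; j=1 S=64.1144 intr=30.2856 cont=29.8059 V=30.2856[EX]; j=2 S=92.3100 intr=2.0900 cont=9.2375 V=9.2375[hold]; j=3 S=132.9051 intr=0.0000 cont=0.0000 V=0.0000[hold]; j=4 S=191.3527 intr=0.0000 cont=0.0000 V=0.0000[hold]  S*(4)=64.1144
k=3: j=0 S=53.4330 intr=40.9670 cont=40.4873 V=40.9670[EX]; j=1 S=76.9312 intr=17.4688 cont=20.3207 V=20.3207[hold]; j=2 S=110.7631 intr=0.0000 cont=4.8848 V=4.8848[hold]; j=3 S=159.4733 intr=0.0000 cont=0.0000 V=0.0000[hold]  S*(3)=53.4330
k=2: j=0 S=64.1144 intr=30.2856 cont=31.1352 V=31.1352[hold]; j=1 S=92.3100 intr=2.0900 cont=13.0224 V=13.0224[hold]; j=2 S=132.9051 intr=0.0000 cont=2.5831 V=2.5831[hold]  S*(2)=-
k=1: j=0 S=76.9312 intr=17.4688 cont=22.5342 V=22.5342[hold]; j=1 S=110.7631 intr=0.0000 cont=8.0902 V=8.0902[hold]  S*(1)=-
k=0: j=0 S=92.3100 intr=2.0900 cont=15.6871 V=15.6871[hold]  S*(0)=-

price = 15.6871
boundary = - - - 53.4330 64.1144
tree:
15.6871
22.5342 8.0902
31.1352 13.0224 2.5831
40.9670 20.3207 4.8848 0.0000
49.8689 30.2856 9.2375 0.0000 0.0000
57.2878 40.9670 17.4688 0.0000 0.0000 0.0000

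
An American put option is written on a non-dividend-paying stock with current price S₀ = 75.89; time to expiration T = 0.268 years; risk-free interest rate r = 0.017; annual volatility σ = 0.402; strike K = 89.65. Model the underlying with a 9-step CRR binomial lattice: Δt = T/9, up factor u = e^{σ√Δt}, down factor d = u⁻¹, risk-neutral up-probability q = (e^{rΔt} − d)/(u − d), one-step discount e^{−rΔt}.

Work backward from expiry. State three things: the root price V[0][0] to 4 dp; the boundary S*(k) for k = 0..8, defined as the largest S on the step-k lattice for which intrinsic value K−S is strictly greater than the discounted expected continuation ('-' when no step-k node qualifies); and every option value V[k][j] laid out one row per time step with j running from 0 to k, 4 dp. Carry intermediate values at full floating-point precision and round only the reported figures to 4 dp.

price = 15.6507
boundary = - - - 61.6316 57.5011 61.6316 66.0588 70.8040 75.8900
tree:
15.6507
19.5460 11.5525
23.7325 15.1441 7.7707
28.0184 19.2301 10.8437 4.5327
32.1489 23.6084 14.6254 6.8604 2.0787
36.0025 28.0184 18.9746 10.0465 3.5021 0.5774
39.5979 32.1489 23.5912 14.1179 5.7564 1.1245 0.0000
42.9523 36.0025 28.0184 18.8460 9.1383 2.1902 0.0000 0.0000
46.0819 39.5979 32.1489 23.5912 13.7600 4.2659 0.0000 0.0000 0.0000
49.0018 42.9523 36.0025 28.0184 18.8460 8.3086 0.0000 0.0000 0.0000 0.0000

Δt=0.02978  u=1.07183  d=0.93298  q=0.48631  discount=0.99949
step 9 (expiry): payoffs max(K−S,0) = 49.0018 42.9523 36.0025 28.0184 18.8460 8.3086 0.0000 0.0000 0.0000 0.0000
step 8: (k=8,j=0): S=43.5681, (K−S)⁺=46.0819, hold=46.0366 ⇒ V=46.0819 exercise | (k=8,j=1): S=50.0521, (K−S)⁺=39.5979, hold=39.5525 ⇒ V=39.5979 exercise | (k=8,j=2): S=57.5011, (K−S)⁺=32.1489, hold=32.1035 ⇒ V=32.1489 exercise | (k=8,j=3): S=66.0588, (K−S)⁺=23.5912, hold=23.5459 ⇒ V=23.5912 exercise | (k=8,j=4): S=75.8900, (K−S)⁺=13.7600, hold=13.7146 ⇒ V=13.7600 exercise | (k=8,j=5): S=87.1844, (K−S)⁺=2.4656, hold=4.2659 ⇒ V=4.2659 continue | (k=8,j=6): S=100.1596, (K−S)⁺=0.0000, hold=0.0000 ⇒ V=0.0000 continue | (k=8,j=7): S=115.0659, (K−S)⁺=0.0000, hold=0.0000 ⇒ V=0.0000 continue | (k=8,j=8): S=132.1907, (K−S)⁺=0.0000, hold=0.0000 ⇒ V=0.0000 continue  boundary S*=75.8900
step 7: (k=7,j=0): S=46.6977, (K−S)⁺=42.9523, hold=42.9070 ⇒ V=42.9523 exercise | (k=7,j=1): S=53.6475, (K−S)⁺=36.0025, hold=35.9571 ⇒ V=36.0025 exercise | (k=7,j=2): S=61.6316, (K−S)⁺=28.0184, hold=27.9730 ⇒ V=28.0184 exercise | (k=7,j=3): S=70.8040, (K−S)⁺=18.8460, hold=18.8007 ⇒ V=18.8460 exercise | (k=7,j=4): S=81.3414, (K−S)⁺=8.3086, hold=9.1383 ⇒ V=9.1383 continue | (k=7,j=5): S=93.4471, (K−S)⁺=0.0000, hold=2.1902 ⇒ V=2.1902 continue | (k=7,j=6): S=107.3544, (K−S)⁺=0.0000, hold=0.0000 ⇒ V=0.0000 continue | (k=7,j=7): S=123.3315, (K−S)⁺=0.0000, hold=0.0000 ⇒ V=0.0000 continue  boundary S*=70.8040
step 6: (k=6,j=0): S=50.0521, (K−S)⁺=39.5979, hold=39.5525 ⇒ V=39.5979 exercise | (k=6,j=1): S=57.5011, (K−S)⁺=32.1489, hold=32.1035 ⇒ V=32.1489 exercise | (k=6,j=2): S=66.0588, (K−S)⁺=23.5912, hold=23.5459 ⇒ V=23.5912 exercise | (k=6,j=3): S=75.8900, (K−S)⁺=13.7600, hold=14.1179 ⇒ V=14.1179 continue | (k=6,j=4): S=87.1844, (K−S)⁺=2.4656, hold=5.7564 ⇒ V=5.7564 continue | (k=6,j=5): S=100.1596, (K−S)⁺=0.0000, hold=1.1245 ⇒ V=1.1245 continue | (k=6,j=6): S=115.0659, (K−S)⁺=0.0000, hold=0.0000 ⇒ V=0.0000 continue  boundary S*=66.0588
step 5: (k=5,j=0): S=53.6475, (K−S)⁺=36.0025, hold=35.9571 ⇒ V=36.0025 exercise | (k=5,j=1): S=61.6316, (K−S)⁺=28.0184, hold=27.9730 ⇒ V=28.0184 exercise | (k=5,j=2): S=70.8040, (K−S)⁺=18.8460, hold=18.9746 ⇒ V=18.9746 continue | (k=5,j=3): S=81.3414, (K−S)⁺=8.3086, hold=10.0465 ⇒ V=10.0465 continue | (k=5,j=4): S=93.4471, (K−S)⁺=0.0000, hold=3.5021 ⇒ V=3.5021 continue | (k=5,j=5): S=107.3544, (K−S)⁺=0.0000, hold=0.5774 ⇒ V=0.5774 continue  boundary S*=61.6316
step 4: (k=4,j=0): S=57.5011, (K−S)⁺=32.1489, hold=32.1035 ⇒ V=32.1489 exercise | (k=4,j=1): S=66.0588, (K−S)⁺=23.5912, hold=23.6084 ⇒ V=23.6084 continue | (k=4,j=2): S=75.8900, (K−S)⁺=13.7600, hold=14.6254 ⇒ V=14.6254 continue | (k=4,j=3): S=87.1844, (K−S)⁺=2.4656, hold=6.8604 ⇒ V=6.8604 continue | (k=4,j=4): S=100.1596, (K−S)⁺=0.0000, hold=2.0787 ⇒ V=2.0787 continue  boundary S*=57.5011
step 3: (k=3,j=0): S=61.6316, (K−S)⁺=28.0184, hold=27.9814 ⇒ V=28.0184 exercise | (k=3,j=1): S=70.8040, (K−S)⁺=18.8460, hold=19.2301 ⇒ V=19.2301 continue | (k=3,j=2): S=81.3414, (K−S)⁺=8.3086, hold=10.8437 ⇒ V=10.8437 continue | (k=3,j=3): S=93.4471, (K−S)⁺=0.0000, hold=4.5327 ⇒ V=4.5327 continue  boundary S*=61.6316
step 2: (k=2,j=0): S=66.0588, (K−S)⁺=23.5912, hold=23.7325 ⇒ V=23.7325 continue | (k=2,j=1): S=75.8900, (K−S)⁺=13.7600, hold=15.1441 ⇒ V=15.1441 continue | (k=2,j=2): S=87.1844, (K−S)⁺=2.4656, hold=7.7707 ⇒ V=7.7707 continue  boundary S*=-
step 1: (k=1,j=0): S=70.8040, (K−S)⁺=18.8460, hold=19.5460 ⇒ V=19.5460 continue | (k=1,j=1): S=81.3414, (K−S)⁺=8.3086, hold=11.5525 ⇒ V=11.5525 continue  boundary S*=-
step 0: (k=0,j=0): S=75.8900, (K−S)⁺=13.7600, hold=15.6507 ⇒ V=15.6507 continue  boundary S*=-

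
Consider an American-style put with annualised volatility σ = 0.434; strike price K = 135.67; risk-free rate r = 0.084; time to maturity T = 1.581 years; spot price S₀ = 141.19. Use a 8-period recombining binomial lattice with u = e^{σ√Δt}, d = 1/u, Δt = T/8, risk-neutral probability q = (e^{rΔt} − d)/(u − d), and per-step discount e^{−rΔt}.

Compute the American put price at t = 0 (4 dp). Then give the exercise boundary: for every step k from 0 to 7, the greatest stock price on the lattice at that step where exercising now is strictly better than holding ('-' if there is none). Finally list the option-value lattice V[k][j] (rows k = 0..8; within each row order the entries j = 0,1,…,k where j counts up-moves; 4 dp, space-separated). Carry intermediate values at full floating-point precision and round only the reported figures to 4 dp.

params: Δt=0.19762 u=1.21280 d=0.82454 q=0.49503 e^(-rΔt)=0.98354
t_8 payoffs: 105.5066 91.3029 70.4108 39.6807 0.0000 0.0000 0.0000 0.0000 0.0000
t_7: node(7,0) S=36.5822 payoff=99.0878 vs cont=96.8542 → 99.0878 [stop]  node(7,1) S=53.8085 payoff=81.8615 vs cont=79.6279 → 81.8615 [stop]  node(7,2) S=79.1466 payoff=56.5234 vs cont=54.2898 → 56.5234 [stop]  node(7,3) S=116.4162 payoff=19.2538 vs cont=19.7078 → 19.7078 [wait]  node(7,4) S=171.2358 payoff=0.0000 vs cont=0.0000 → 0.0000 [wait]  node(7,5) S=251.8695 payoff=0.0000 vs cont=0.0000 → 0.0000 [wait]  node(7,6) S=370.4731 payoff=0.0000 vs cont=0.0000 → 0.0000 [wait]  node(7,7) S=544.9262 payoff=0.0000 vs cont=0.0000 → 0.0000 [wait]  ⇒ S*(7)=79.1466
t_6: node(6,0) S=44.3671 payoff=91.3029 vs cont=89.0693 → 91.3029 [stop]  node(6,1) S=65.2592 payoff=70.4108 vs cont=68.1772 → 70.4108 [stop]  node(6,2) S=95.9893 payoff=39.6807 vs cont=37.6681 → 39.6807 [stop]  node(6,3) S=141.1900 payoff=0.0000 vs cont=9.7880 → 9.7880 [wait]  node(6,4) S=207.6754 payoff=0.0000 vs cont=0.0000 → 0.0000 [wait]  node(6,5) S=305.4683 payoff=0.0000 vs cont=0.0000 → 0.0000 [wait]  node(6,6) S=449.3111 payoff=0.0000 vs cont=0.0000 → 0.0000 [wait]  ⇒ S*(6)=95.9893
t_5: node(5,0) S=53.8085 payoff=81.8615 vs cont=79.6279 → 81.8615 [stop]  node(5,1) S=79.1466 payoff=56.5234 vs cont=54.2898 → 56.5234 [stop]  node(5,2) S=116.4162 payoff=19.2538 vs cont=24.4733 → 24.4733 [wait]  node(5,3) S=171.2358 payoff=0.0000 vs cont=4.8613 → 4.8613 [wait]  node(5,4) S=251.8695 payoff=0.0000 vs cont=0.0000 → 0.0000 [wait]  node(5,5) S=370.4731 payoff=0.0000 vs cont=0.0000 → 0.0000 [wait]  ⇒ S*(5)=79.1466
t_4: node(4,0) S=65.2592 payoff=70.4108 vs cont=68.1772 → 70.4108 [stop]  node(4,1) S=95.9893 payoff=39.6807 vs cont=39.9884 → 39.9884 [wait]  node(4,2) S=141.1900 payoff=0.0000 vs cont=14.5218 → 14.5218 [wait]  node(4,3) S=207.6754 payoff=0.0000 vs cont=2.4144 → 2.4144 [wait]  node(4,4) S=305.4683 payoff=0.0000 vs cont=0.0000 → 0.0000 [wait]  ⇒ S*(4)=65.2592
t_3: node(3,0) S=79.1466 payoff=56.5234 vs cont=54.4396 → 56.5234 [stop]  node(3,1) S=116.4162 payoff=19.2538 vs cont=26.9309 → 26.9309 [wait]  node(3,2) S=171.2358 payoff=0.0000 vs cont=8.3879 → 8.3879 [wait]  node(3,3) S=251.8695 payoff=0.0000 vs cont=1.1991 → 1.1991 [wait]  ⇒ S*(3)=79.1466
t_2: node(2,0) S=95.9893 payoff=39.6807 vs cont=41.1849 → 41.1849 [wait]  node(2,1) S=141.1900 payoff=0.0000 vs cont=17.4594 → 17.4594 [wait]  node(2,2) S=207.6754 payoff=0.0000 vs cont=4.7498 → 4.7498 [wait]  ⇒ S*(2)=-
t_1: node(1,0) S=116.4162 payoff=19.2538 vs cont=28.9554 → 28.9554 [wait]  node(1,1) S=171.2358 payoff=0.0000 vs cont=10.9839 → 10.9839 [wait]  ⇒ S*(1)=-
t_0: node(0,0) S=141.1900 payoff=0.0000 vs cont=19.7288 → 19.7288 [wait]  ⇒ S*(0)=-

price = 19.7288
boundary = - - - 79.1466 65.2592 79.1466 95.9893 79.1466
tree:
19.7288
28.9554 10.9839
41.1849 17.4594 4.7498
56.5234 26.9309 8.3879 1.1991
70.4108 39.9884 14.5218 2.4144 0.0000
81.8615 56.5234 24.4733 4.8613 0.0000 0.0000
91.3029 70.4108 39.6807 9.7880 0.0000 0.0000 0.0000
99.0878 81.8615 56.5234 19.7078 0.0000 0.0000 0.0000 0.0000
105.5066 91.3029 70.4108 39.6807 0.0000 0.0000 0.0000 0.0000 0.0000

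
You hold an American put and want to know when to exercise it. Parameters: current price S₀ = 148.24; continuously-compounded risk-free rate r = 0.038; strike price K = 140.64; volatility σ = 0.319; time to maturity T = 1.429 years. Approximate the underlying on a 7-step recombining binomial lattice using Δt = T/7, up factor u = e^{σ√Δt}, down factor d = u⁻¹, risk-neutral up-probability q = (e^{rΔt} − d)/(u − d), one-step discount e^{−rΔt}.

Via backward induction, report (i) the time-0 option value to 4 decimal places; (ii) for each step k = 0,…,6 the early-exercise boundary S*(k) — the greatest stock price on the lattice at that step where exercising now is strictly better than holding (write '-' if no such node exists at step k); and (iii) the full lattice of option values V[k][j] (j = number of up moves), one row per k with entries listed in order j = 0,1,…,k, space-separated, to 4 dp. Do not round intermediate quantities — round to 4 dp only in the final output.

Δt=0.20414, u=1.15504, d=0.86577, q=0.49095, disc=e^(-rΔt)=0.99227
k=7 terminal: V=max(K-S,0) → 86.5897 68.5311 44.4391 12.2976 0.0000 0.0000 0.0000 0.0000
k=6: j=0 S=62.4300 intr=78.2100 cont=77.1232 V=78.2100[EX]; j=1 S=83.2883 intr=57.3517 cont=56.2649 V=57.3517[EX]; j=2 S=111.1155 intr=29.5245 cont=28.4377 V=29.5245[EX]; j=3 S=148.2400 intr=0.0000 cont=6.2117 V=6.2117[hold]; j=4 S=197.7680 intr=0.0000 cont=0.0000 V=0.0000[hold]; j=5 S=263.8438 intr=0.0000 cont=0.0000 V=0.0000[hold]; j=6 S=351.9958 intr=0.0000 cont=0.0000 V=0.0000[hold]  S*(6)=111.1155
k=5: j=0 S=72.1089 intr=68.5311 cont=67.4444 V=68.5311[EX]; j=1 S=96.2009 intr=44.4391 cont=43.3523 V=44.4391[EX]; j=2 S=128.3424 intr=12.2976 cont=17.9393 V=17.9393[hold]; j=3 S=171.2225 intr=0.0000 cont=3.1376 V=3.1376[hold]; j=4 S=228.4291 intr=0.0000 cont=0.0000 V=0.0000[hold]; j=5 S=304.7489 intr=0.0000 cont=0.0000 V=0.0000[hold]  S*(5)=96.2009
k=4: j=0 S=83.2883 intr=57.3517 cont=56.2649 V=57.3517[EX]; j=1 S=111.1155 intr=29.5245 cont=31.1861 V=31.1861[hold]; j=2 S=148.2400 intr=0.0000 cont=10.5899 V=10.5899[hold]; j=3 S=197.7680 intr=0.0000 cont=1.5849 V=1.5849[hold]; j=4 S=263.8438 intr=0.0000 cont=0.0000 V=0.0000[hold]  S*(4)=83.2883
k=3: j=0 S=96.2009 intr=44.4391 cont=44.1617 V=44.4391[EX]; j=1 S=128.3424 intr=12.2976 cont=20.9115 V=20.9115[hold]; j=2 S=171.2225 intr=0.0000 cont=6.1212 V=6.1212[hold]; j=3 S=228.4291 intr=0.0000 cont=0.8005 V=0.8005[hold]  S*(3)=96.2009
k=2: j=0 S=111.1155 intr=29.5245 cont=32.6340 V=32.6340[hold]; j=1 S=148.2400 intr=0.0000 cont=13.5447 V=13.5447[hold]; j=2 S=197.7680 intr=0.0000 cont=3.4819 V=3.4819[hold]  S*(2)=-
k=1: j=0 S=128.3424 intr=12.2976 cont=23.0823 V=23.0823[hold]; j=1 S=171.2225 intr=0.0000 cont=8.5379 V=8.5379[hold]  S*(1)=-
k=0: j=0 S=148.2400 intr=0.0000 cont=15.8185 V=15.8185[hold]  S*(0)=-

price = 15.8185
boundary = - - - 96.2009 83.2883 96.2009 111.1155
tree:
15.8185
23.0823 8.5379
32.6340 13.5447 3.4819
44.4391 20.9115 6.1212 0.8005
57.3517 31.1861 10.5899 1.5849 0.0000
68.5311 44.4391 17.9393 3.1376 0.0000 0.0000
78.2100 57.3517 29.5245 6.2117 0.0000 0.0000 0.0000
86.5897 68.5311 44.4391 12.2976 0.0000 0.0000 0.0000 0.0000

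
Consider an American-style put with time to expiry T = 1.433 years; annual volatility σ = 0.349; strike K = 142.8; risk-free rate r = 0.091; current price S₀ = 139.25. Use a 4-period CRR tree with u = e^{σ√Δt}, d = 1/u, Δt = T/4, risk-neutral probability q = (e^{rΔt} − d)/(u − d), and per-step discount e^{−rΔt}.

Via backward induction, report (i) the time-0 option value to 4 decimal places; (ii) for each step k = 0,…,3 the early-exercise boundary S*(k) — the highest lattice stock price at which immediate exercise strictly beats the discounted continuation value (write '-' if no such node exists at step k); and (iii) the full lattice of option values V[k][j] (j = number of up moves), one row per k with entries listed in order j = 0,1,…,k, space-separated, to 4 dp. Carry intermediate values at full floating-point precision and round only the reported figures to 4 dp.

price = 17.6824
boundary = - - 91.6970 112.9992
tree:
17.6824
30.7934 7.0137
51.1030 14.4811 0.7450
68.3893 29.8008 1.6263 0.0000
82.4169 51.1030 3.5500 0.0000 0.0000

params: Δt=0.35825 u=1.23231 d=0.81148 q=0.52671 e^(-rΔt)=0.96792
t_4 payoffs: 82.4169 51.1030 3.5500 0.0000 0.0000
t_3: node(3,0) S=74.4107 payoff=68.3893 vs cont=63.8090 → 68.3893 [stop]  node(3,1) S=112.9992 payoff=29.8008 vs cont=25.2205 → 29.8008 [stop]  node(3,2) S=171.5992 payoff=0.0000 vs cont=1.6263 → 1.6263 [wait]  node(3,3) S=260.5884 payoff=0.0000 vs cont=0.0000 → 0.0000 [wait]  ⇒ S*(3)=112.9992
t_2: node(2,0) S=91.6970 payoff=51.1030 vs cont=46.5226 → 51.1030 [stop]  node(2,1) S=139.2500 payoff=3.5500 vs cont=14.4811 → 14.4811 [wait]  node(2,2) S=211.4634 payoff=0.0000 vs cont=0.7450 → 0.7450 [wait]  ⇒ S*(2)=91.6970
t_1: node(1,0) S=112.9992 payoff=29.8008 vs cont=30.7934 → 30.7934 [wait]  node(1,1) S=171.5992 payoff=0.0000 vs cont=7.0137 → 7.0137 [wait]  ⇒ S*(1)=-
t_0: node(0,0) S=139.2500 payoff=3.5500 vs cont=17.6824 → 17.6824 [wait]  ⇒ S*(0)=-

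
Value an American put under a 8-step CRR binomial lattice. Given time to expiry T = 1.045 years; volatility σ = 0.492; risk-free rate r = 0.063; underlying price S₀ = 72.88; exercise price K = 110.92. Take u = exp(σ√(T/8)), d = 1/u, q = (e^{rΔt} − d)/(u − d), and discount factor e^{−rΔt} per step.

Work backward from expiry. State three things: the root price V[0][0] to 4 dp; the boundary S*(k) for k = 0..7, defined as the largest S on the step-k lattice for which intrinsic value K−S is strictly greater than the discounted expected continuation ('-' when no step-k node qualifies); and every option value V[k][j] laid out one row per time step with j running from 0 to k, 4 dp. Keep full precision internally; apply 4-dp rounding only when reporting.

Δt=0.13062  u=1.19461  d=0.83709  q=0.47878  discount=0.99180
step 8 (expiry): payoffs max(K−S,0) = 93.3488 85.8443 75.1347 59.8511 38.0400 6.9136 0.0000 0.0000 0.0000
step 7: (k=7,j=0): S=20.9907, (K−S)⁺=89.9293, hold=89.0202 ⇒ V=89.9293 exercise | (k=7,j=1): S=29.9557, (K−S)⁺=80.9643, hold=80.0553 ⇒ V=80.9643 exercise | (k=7,j=2): S=42.7495, (K−S)⁺=68.1705, hold=67.2615 ⇒ V=68.1705 exercise | (k=7,j=3): S=61.0074, (K−S)⁺=49.9126, hold=49.0035 ⇒ V=49.9126 exercise | (k=7,j=4): S=87.0631, (K−S)⁺=23.8569, hold=22.9478 ⇒ V=23.8569 exercise | (k=7,j=5): S=124.2470, (K−S)⁺=0.0000, hold=3.5740 ⇒ V=3.5740 continue | (k=7,j=6): S=177.3117, (K−S)⁺=0.0000, hold=0.0000 ⇒ V=0.0000 continue | (k=7,j=7): S=253.0400, (K−S)⁺=0.0000, hold=0.0000 ⇒ V=0.0000 continue  boundary S*=87.0631
step 6: (k=6,j=0): S=25.0757, (K−S)⁺=85.8443, hold=84.9352 ⇒ V=85.8443 exercise | (k=6,j=1): S=35.7853, (K−S)⁺=75.1347, hold=74.2256 ⇒ V=75.1347 exercise | (k=6,j=2): S=51.0689, (K−S)⁺=59.8511, hold=58.9420 ⇒ V=59.8511 exercise | (k=6,j=3): S=72.8800, (K−S)⁺=38.0400, hold=37.1309 ⇒ V=38.0400 exercise | (k=6,j=4): S=104.0064, (K−S)⁺=6.9136, hold=14.0300 ⇒ V=14.0300 continue | (k=6,j=5): S=148.4266, (K−S)⁺=0.0000, hold=1.8476 ⇒ V=1.8476 continue | (k=6,j=6): S=211.8182, (K−S)⁺=0.0000, hold=0.0000 ⇒ V=0.0000 continue  boundary S*=72.8800
step 5: (k=5,j=0): S=29.9557, (K−S)⁺=80.9643, hold=80.0553 ⇒ V=80.9643 exercise | (k=5,j=1): S=42.7495, (K−S)⁺=68.1705, hold=67.2615 ⇒ V=68.1705 exercise | (k=5,j=2): S=61.0074, (K−S)⁺=49.9126, hold=49.0035 ⇒ V=49.9126 exercise | (k=5,j=3): S=87.0631, (K−S)⁺=23.8569, hold=26.3271 ⇒ V=26.3271 continue | (k=5,j=4): S=124.2470, (K−S)⁺=0.0000, hold=8.1302 ⇒ V=8.1302 continue | (k=5,j=5): S=177.3117, (K−S)⁺=0.0000, hold=0.9551 ⇒ V=0.9551 continue  boundary S*=61.0074
step 4: (k=4,j=0): S=35.7853, (K−S)⁺=75.1347, hold=74.2256 ⇒ V=75.1347 exercise | (k=4,j=1): S=51.0689, (K−S)⁺=59.8511, hold=58.9420 ⇒ V=59.8511 exercise | (k=4,j=2): S=72.8800, (K−S)⁺=38.0400, hold=38.3039 ⇒ V=38.3039 continue | (k=4,j=3): S=104.0064, (K−S)⁺=6.9136, hold=17.4705 ⇒ V=17.4705 continue | (k=4,j=4): S=148.4266, (K−S)⁺=0.0000, hold=4.6565 ⇒ V=4.6565 continue  boundary S*=51.0689
step 3: (k=3,j=0): S=42.7495, (K−S)⁺=68.1705, hold=67.2615 ⇒ V=68.1705 exercise | (k=3,j=1): S=61.0074, (K−S)⁺=49.9126, hold=49.1289 ⇒ V=49.9126 exercise | (k=3,j=2): S=87.0631, (K−S)⁺=23.8569, hold=28.0972 ⇒ V=28.0972 continue | (k=3,j=3): S=124.2470, (K−S)⁺=0.0000, hold=11.2426 ⇒ V=11.2426 continue  boundary S*=61.0074
step 2: (k=2,j=0): S=51.0689, (K−S)⁺=59.8511, hold=58.9420 ⇒ V=59.8511 exercise | (k=2,j=1): S=72.8800, (K−S)⁺=38.0400, hold=39.1445 ⇒ V=39.1445 continue | (k=2,j=2): S=104.0064, (K−S)⁺=6.9136, hold=19.8635 ⇒ V=19.8635 continue  boundary S*=51.0689
step 1: (k=1,j=0): S=61.0074, (K−S)⁺=49.9126, hold=49.5280 ⇒ V=49.9126 exercise | (k=1,j=1): S=87.0631, (K−S)⁺=23.8569, hold=29.6680 ⇒ V=29.6680 continue  boundary S*=61.0074
step 0: (k=0,j=0): S=72.8800, (K−S)⁺=38.0400, hold=39.8904 ⇒ V=39.8904 continue  boundary S*=-

price = 39.8904
boundary = - 61.0074 51.0689 61.0074 51.0689 61.0074 72.8800 87.0631
tree:
39.8904
49.9126 29.6680
59.8511 39.1445 19.8635
68.1705 49.9126 28.0972 11.2426
75.1347 59.8511 38.3039 17.4705 4.6565
80.9643 68.1705 49.9126 26.3271 8.1302 0.9551
85.8443 75.1347 59.8511 38.0400 14.0300 1.8476 0.0000
89.9293 80.9643 68.1705 49.9126 23.8569 3.5740 0.0000 0.0000
93.3488 85.8443 75.1347 59.8511 38.0400 6.9136 0.0000 0.0000 0.0000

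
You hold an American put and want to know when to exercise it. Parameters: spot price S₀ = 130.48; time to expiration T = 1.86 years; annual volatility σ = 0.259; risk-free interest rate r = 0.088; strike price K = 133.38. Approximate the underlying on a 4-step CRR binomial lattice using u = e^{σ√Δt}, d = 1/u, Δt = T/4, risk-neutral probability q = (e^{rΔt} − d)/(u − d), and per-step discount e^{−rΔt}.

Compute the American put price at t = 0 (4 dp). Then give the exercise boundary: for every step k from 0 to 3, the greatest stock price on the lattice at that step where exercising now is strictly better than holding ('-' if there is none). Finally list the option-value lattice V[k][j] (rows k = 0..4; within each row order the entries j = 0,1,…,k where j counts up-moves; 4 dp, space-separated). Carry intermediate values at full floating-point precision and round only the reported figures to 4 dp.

params: Δt=0.46500 u=1.19317 d=0.83810 q=0.57360 e^(-rΔt)=0.95991
t_4 payoffs: 69.0026 41.7287 2.9000 0.0000 0.0000
t_3: node(3,0) S=76.8132 payoff=56.5668 vs cont=51.2190 → 56.5668 [stop]  node(3,1) S=109.3557 payoff=24.0243 vs cont=18.6766 → 24.0243 [stop]  node(3,2) S=155.6849 payoff=0.0000 vs cont=1.1870 → 1.1870 [wait]  node(3,3) S=221.6420 payoff=0.0000 vs cont=0.0000 → 0.0000 [wait]  ⇒ S*(3)=109.3557
t_2: node(2,0) S=91.6513 payoff=41.7287 vs cont=36.3810 → 41.7287 [stop]  node(2,1) S=130.4800 payoff=2.9000 vs cont=10.4869 → 10.4869 [wait]  node(2,2) S=185.7588 payoff=0.0000 vs cont=0.4858 → 0.4858 [wait]  ⇒ S*(2)=91.6513
t_1: node(1,0) S=109.3557 payoff=24.0243 vs cont=22.8539 → 24.0243 [stop]  node(1,1) S=155.6849 payoff=0.0000 vs cont=4.5599 → 4.5599 [wait]  ⇒ S*(1)=109.3557
t_0: node(0,0) S=130.4800 payoff=2.9000 vs cont=12.3440 → 12.3440 [wait]  ⇒ S*(0)=-

price = 12.3440
boundary = - 109.3557 91.6513 109.3557
tree:
12.3440
24.0243 4.5599
41.7287 10.4869 0.4858
56.5668 24.0243 1.1870 0.0000
69.0026 41.7287 2.9000 0.0000 0.0000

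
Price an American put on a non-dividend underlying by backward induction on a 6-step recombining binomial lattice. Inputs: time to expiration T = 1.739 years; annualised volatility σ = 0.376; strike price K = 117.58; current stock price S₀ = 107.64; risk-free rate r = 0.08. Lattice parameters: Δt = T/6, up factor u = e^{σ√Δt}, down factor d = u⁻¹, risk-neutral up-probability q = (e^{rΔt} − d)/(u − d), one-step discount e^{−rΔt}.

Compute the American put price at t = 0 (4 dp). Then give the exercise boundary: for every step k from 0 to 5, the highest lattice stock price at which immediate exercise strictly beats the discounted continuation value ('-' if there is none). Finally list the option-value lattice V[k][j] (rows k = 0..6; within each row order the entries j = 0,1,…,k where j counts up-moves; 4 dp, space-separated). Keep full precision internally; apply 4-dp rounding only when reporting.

price = 20.9664
boundary = - - 71.8043 58.6461 71.8043 87.9148
tree:
20.9664
31.5252 11.6736
45.7757 19.1328 4.9638
58.9339 30.2991 9.1648 1.1102
69.6809 45.7757 16.6583 2.3054 0.0000
78.4585 58.9339 29.6652 4.7870 0.0000 0.0000
85.6276 69.6809 45.7757 9.9400 0.0000 0.0000 0.0000

params: Δt=0.28983 u=1.22437 d=0.81675 q=0.50711 e^(-rΔt)=0.97708
t_6 payoffs: 85.6276 69.6809 45.7757 9.9400 0.0000 0.0000 0.0000
t_5: node(5,0) S=39.1215 payoff=78.4585 vs cont=75.7636 → 78.4585 [stop]  node(5,1) S=58.6461 payoff=58.9339 vs cont=56.2390 → 58.9339 [stop]  node(5,2) S=87.9148 payoff=29.6652 vs cont=26.9703 → 29.6652 [stop]  node(5,3) S=131.7909 payoff=0.0000 vs cont=4.7870 → 4.7870 [wait]  node(5,4) S=197.5643 payoff=0.0000 vs cont=0.0000 → 0.0000 [wait]  node(5,5) S=296.1637 payoff=0.0000 vs cont=0.0000 → 0.0000 [wait]  ⇒ S*(5)=87.9148
t_4: node(4,0) S=47.8991 payoff=69.6809 vs cont=66.9860 → 69.6809 [stop]  node(4,1) S=71.8043 payoff=45.7757 vs cont=43.0808 → 45.7757 [stop]  node(4,2) S=107.6400 payoff=9.9400 vs cont=16.6583 → 16.6583 [wait]  node(4,3) S=161.3604 payoff=0.0000 vs cont=2.3054 → 2.3054 [wait]  node(4,4) S=241.8913 payoff=0.0000 vs cont=0.0000 → 0.0000 [wait]  ⇒ S*(4)=71.8043
t_3: node(3,0) S=58.6461 payoff=58.9339 vs cont=56.2390 → 58.9339 [stop]  node(3,1) S=87.9148 payoff=29.6652 vs cont=30.2991 → 30.2991 [wait]  node(3,2) S=131.7909 payoff=0.0000 vs cont=9.1648 → 9.1648 [wait]  node(3,3) S=197.5643 payoff=0.0000 vs cont=1.1102 → 1.1102 [wait]  ⇒ S*(3)=58.6461
t_2: node(2,0) S=71.8043 payoff=45.7757 vs cont=43.3949 → 45.7757 [stop]  node(2,1) S=107.6400 payoff=9.9400 vs cont=19.1328 → 19.1328 [wait]  node(2,2) S=161.3604 payoff=0.0000 vs cont=4.9638 → 4.9638 [wait]  ⇒ S*(2)=71.8043
t_1: node(1,0) S=87.9148 payoff=29.6652 vs cont=31.5252 → 31.5252 [wait]  node(1,1) S=131.7909 payoff=0.0000 vs cont=11.6736 → 11.6736 [wait]  ⇒ S*(1)=-
t_0: node(0,0) S=107.6400 payoff=9.9400 vs cont=20.9664 → 20.9664 [wait]  ⇒ S*(0)=-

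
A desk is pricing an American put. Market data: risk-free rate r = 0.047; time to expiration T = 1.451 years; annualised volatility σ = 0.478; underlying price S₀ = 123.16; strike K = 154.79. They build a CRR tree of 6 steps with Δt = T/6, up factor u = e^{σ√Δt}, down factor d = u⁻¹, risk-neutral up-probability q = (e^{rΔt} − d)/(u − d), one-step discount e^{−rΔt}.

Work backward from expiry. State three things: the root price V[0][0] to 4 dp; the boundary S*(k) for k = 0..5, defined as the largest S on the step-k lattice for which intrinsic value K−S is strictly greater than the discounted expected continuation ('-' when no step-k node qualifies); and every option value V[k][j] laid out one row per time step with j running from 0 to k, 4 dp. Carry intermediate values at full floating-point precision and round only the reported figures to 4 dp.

price = 45.3663
boundary = - - 76.9654 60.8427 76.9654 97.3605
tree:
45.3663
60.5000 29.1098
77.8246 42.1004 14.9141
93.9473 58.6294 24.1622 4.6655
106.6926 77.8246 38.0369 8.8301 0.0000
116.7680 93.9473 57.4295 16.7122 0.0000 0.0000
124.7328 106.6926 77.8246 31.6300 0.0000 0.0000 0.0000

Δt=0.24183  u=1.26499  d=0.79052  q=0.46560  discount=0.98870
step 6 (expiry): payoffs max(K−S,0) = 124.7328 106.6926 77.8246 31.6300 0.0000 0.0000 0.0000
step 5: (k=5,j=0): S=38.0220, (K−S)⁺=116.7680, hold=115.0186 ⇒ V=116.7680 exercise | (k=5,j=1): S=60.8427, (K−S)⁺=93.9473, hold=92.1978 ⇒ V=93.9473 exercise | (k=5,j=2): S=97.3605, (K−S)⁺=57.4295, hold=55.6801 ⇒ V=57.4295 exercise | (k=5,j=3): S=155.7961, (K−S)⁺=0.0000, hold=16.7122 ⇒ V=16.7122 continue | (k=5,j=4): S=249.3048, (K−S)⁺=0.0000, hold=0.0000 ⇒ V=0.0000 continue | (k=5,j=5): S=398.9372, (K−S)⁺=0.0000, hold=0.0000 ⇒ V=0.0000 continue  boundary S*=97.3605
step 4: (k=4,j=0): S=48.0974, (K−S)⁺=106.6926, hold=104.9432 ⇒ V=106.6926 exercise | (k=4,j=1): S=76.9654, (K−S)⁺=77.8246, hold=76.0752 ⇒ V=77.8246 exercise | (k=4,j=2): S=123.1600, (K−S)⁺=31.6300, hold=38.0369 ⇒ V=38.0369 continue | (k=4,j=3): S=197.0805, (K−S)⁺=0.0000, hold=8.8301 ⇒ V=8.8301 continue | (k=4,j=4): S=315.3679, (K−S)⁺=0.0000, hold=0.0000 ⇒ V=0.0000 continue  boundary S*=76.9654
step 3: (k=3,j=0): S=60.8427, (K−S)⁺=93.9473, hold=92.1978 ⇒ V=93.9473 exercise | (k=3,j=1): S=97.3605, (K−S)⁺=57.4295, hold=58.6294 ⇒ V=58.6294 continue | (k=3,j=2): S=155.7961, (K−S)⁺=0.0000, hold=24.1622 ⇒ V=24.1622 continue | (k=3,j=3): S=249.3048, (K−S)⁺=0.0000, hold=4.6655 ⇒ V=4.6655 continue  boundary S*=60.8427
step 2: (k=2,j=0): S=76.9654, (K−S)⁺=77.8246, hold=76.6275 ⇒ V=77.8246 exercise | (k=2,j=1): S=123.1600, (K−S)⁺=31.6300, hold=42.1004 ⇒ V=42.1004 continue | (k=2,j=2): S=197.0805, (K−S)⁺=0.0000, hold=14.9141 ⇒ V=14.9141 continue  boundary S*=76.9654
step 1: (k=1,j=0): S=97.3605, (K−S)⁺=57.4295, hold=60.5000 ⇒ V=60.5000 continue | (k=1,j=1): S=155.7961, (K−S)⁺=0.0000, hold=29.1098 ⇒ V=29.1098 continue  boundary S*=-
step 0: (k=0,j=0): S=123.1600, (K−S)⁺=31.6300, hold=45.3663 ⇒ V=45.3663 continue  boundary S*=-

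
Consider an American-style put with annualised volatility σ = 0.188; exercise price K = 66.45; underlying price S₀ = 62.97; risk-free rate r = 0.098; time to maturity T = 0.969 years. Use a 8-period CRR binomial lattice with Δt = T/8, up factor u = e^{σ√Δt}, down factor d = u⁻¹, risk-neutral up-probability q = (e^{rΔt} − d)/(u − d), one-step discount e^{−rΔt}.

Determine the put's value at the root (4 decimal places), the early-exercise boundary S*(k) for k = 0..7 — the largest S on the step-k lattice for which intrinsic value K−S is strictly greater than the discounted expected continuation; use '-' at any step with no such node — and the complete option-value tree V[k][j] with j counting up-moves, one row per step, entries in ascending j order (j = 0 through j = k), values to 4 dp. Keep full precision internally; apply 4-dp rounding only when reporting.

price = 4.6155
boundary = - 58.9818 55.2462 58.9818 55.2462 58.9818 55.2462 58.9818
tree:
4.6155
7.4682 2.6014
11.2038 4.4807 1.2654
14.7028 7.4682 2.3640 0.4791
17.9803 11.2038 4.2831 0.9937 0.1084
21.0501 14.7028 7.4682 2.0162 0.2581 0.0000
23.9255 17.9803 11.2038 3.9683 0.6143 0.0000 0.0000
26.6188 21.0501 14.7028 7.4682 1.4621 0.0000 0.0000 0.0000
29.1415 23.9255 17.9803 11.2038 3.4800 0.0000 0.0000 0.0000 0.0000

Δt=0.12112, u=1.06762, d=0.93666, q=0.57483, disc=e^(-rΔt)=0.98820
k=8 terminal: V=max(K-S,0) → 29.1415 23.9255 17.9803 11.2038 3.4800 0.0000 0.0000 0.0000 0.0000
k=7: j=0 S=39.8312 intr=26.6188 cont=25.8347 V=26.6188[EX]; j=1 S=45.3999 intr=21.0501 cont=20.2660 V=21.0501[EX]; j=2 S=51.7472 intr=14.7028 cont=13.9187 V=14.7028[EX]; j=3 S=58.9818 intr=7.4682 cont=6.6841 V=7.4682[EX]; j=4 S=67.2279 intr=0.0000 cont=1.4621 V=1.4621[hold]; j=5 S=76.6268 intr=0.0000 cont=0.0000 V=0.0000[hold]; j=6 S=87.3398 intr=0.0000 cont=0.0000 V=0.0000[hold]; j=7 S=99.5506 intr=0.0000 cont=0.0000 V=0.0000[hold]  S*(7)=58.9818
k=6: j=0 S=42.5245 intr=23.9255 cont=23.1414 V=23.9255[EX]; j=1 S=48.4697 intr=17.9803 cont=17.1961 V=17.9803[EX]; j=2 S=55.2462 intr=11.2038 cont=10.4197 V=11.2038[EX]; j=3 S=62.9700 intr=3.4800 cont=3.9683 V=3.9683[hold]; j=4 S=71.7737 intr=0.0000 cont=0.6143 V=0.6143[hold]; j=5 S=81.8082 intr=0.0000 cont=0.0000 V=0.0000[hold]; j=6 S=93.2456 intr=0.0000 cont=0.0000 V=0.0000[hold]  S*(6)=55.2462
k=5: j=0 S=45.3999 intr=21.0501 cont=20.2660 V=21.0501[EX]; j=1 S=51.7472 intr=14.7028 cont=13.9187 V=14.7028[EX]; j=2 S=58.9818 intr=7.4682 cont=6.9615 V=7.4682[EX]; j=3 S=67.2279 intr=0.0000 cont=2.0162 V=2.0162[hold]; j=4 S=76.6268 intr=0.0000 cont=0.2581 V=0.2581[hold]; j=5 S=87.3398 intr=0.0000 cont=0.0000 V=0.0000[hold]  S*(5)=58.9818
k=4: j=0 S=48.4697 intr=17.9803 cont=17.1961 V=17.9803[EX]; j=1 S=55.2462 intr=11.2038 cont=10.4197 V=11.2038[EX]; j=2 S=62.9700 intr=3.4800 cont=4.2831 V=4.2831[hold]; j=3 S=71.7737 intr=0.0000 cont=0.9937 V=0.9937[hold]; j=4 S=81.8082 intr=0.0000 cont=0.1084 V=0.1084[hold]  S*(4)=55.2462
k=3: j=0 S=51.7472 intr=14.7028 cont=13.9187 V=14.7028[EX]; j=1 S=58.9818 intr=7.4682 cont=7.1403 V=7.4682[EX]; j=2 S=67.2279 intr=0.0000 cont=2.3640 V=2.3640[hold]; j=3 S=76.6268 intr=0.0000 cont=0.4791 V=0.4791[hold]  S*(3)=58.9818
k=2: j=0 S=55.2462 intr=11.2038 cont=10.4197 V=11.2038[EX]; j=1 S=62.9700 intr=3.4800 cont=4.4807 V=4.4807[hold]; j=2 S=71.7737 intr=0.0000 cont=1.2654 V=1.2654[hold]  S*(2)=55.2462
k=1: j=0 S=58.9818 intr=7.4682 cont=7.2525 V=7.4682[EX]; j=1 S=67.2279 intr=0.0000 cont=2.6014 V=2.6014[hold]  S*(1)=58.9818
k=0: j=0 S=62.9700 intr=3.4800 cont=4.6155 V=4.6155[hold]  S*(0)=-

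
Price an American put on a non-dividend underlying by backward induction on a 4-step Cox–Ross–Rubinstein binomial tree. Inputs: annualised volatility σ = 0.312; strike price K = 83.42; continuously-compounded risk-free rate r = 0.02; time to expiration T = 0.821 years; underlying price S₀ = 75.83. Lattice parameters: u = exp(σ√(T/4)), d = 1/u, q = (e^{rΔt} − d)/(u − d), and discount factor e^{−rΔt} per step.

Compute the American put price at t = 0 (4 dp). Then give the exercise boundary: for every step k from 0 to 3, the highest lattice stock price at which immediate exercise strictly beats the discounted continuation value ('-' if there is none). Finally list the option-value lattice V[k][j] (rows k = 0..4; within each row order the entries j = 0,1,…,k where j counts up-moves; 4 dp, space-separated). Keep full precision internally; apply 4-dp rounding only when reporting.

Δt=0.20525, u=1.15183, d=0.86819, q=0.47922, disc=e^(-rΔt)=0.99590
k=4 terminal: V=max(K-S,0) → 40.3385 26.2635 7.5900 0.0000 0.0000
k=3: j=0 S=49.6225 intr=33.7975 cont=33.4558 V=33.7975[EX]; j=1 S=65.8345 intr=17.5855 cont=17.2438 V=17.5855[EX]; j=2 S=87.3431 intr=0.0000 cont=3.9365 V=3.9365[hold]; j=3 S=115.8787 intr=0.0000 cont=0.0000 V=0.0000[hold]  S*(3)=65.8345
k=2: j=0 S=57.1565 intr=26.2635 cont=25.9217 V=26.2635[EX]; j=1 S=75.8300 intr=7.5900 cont=10.9993 V=10.9993[hold]; j=2 S=100.6042 intr=0.0000 cont=2.0416 V=2.0416[hold]  S*(2)=57.1565
k=1: j=0 S=65.8345 intr=17.5855 cont=18.8709 V=18.8709[hold]; j=1 S=87.3431 intr=0.0000 cont=6.6791 V=6.6791[hold]  S*(1)=-
k=0: j=0 S=75.8300 intr=7.5900 cont=12.9750 V=12.9750[hold]  S*(0)=-

price = 12.9750
boundary = - - 57.1565 65.8345
tree:
12.9750
18.8709 6.6791
26.2635 10.9993 2.0416
33.7975 17.5855 3.9365 0.0000
40.3385 26.2635 7.5900 0.0000 0.0000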